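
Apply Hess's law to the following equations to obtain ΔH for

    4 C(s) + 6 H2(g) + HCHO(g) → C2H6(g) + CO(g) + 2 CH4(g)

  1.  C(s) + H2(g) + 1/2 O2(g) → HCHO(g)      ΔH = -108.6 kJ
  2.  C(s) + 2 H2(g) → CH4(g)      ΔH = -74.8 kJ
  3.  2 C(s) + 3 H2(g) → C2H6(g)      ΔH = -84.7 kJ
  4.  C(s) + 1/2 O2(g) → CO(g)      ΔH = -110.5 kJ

ΔH = -236.2 kJ

eq. 1 reversed (HCHO(g) must end up as a reactant): +108.6 kJ
eq. 2 × 2 (×2 to match 2 CH4(g) in the target): (2)·(-74.8) = -149.6 kJ
eq. 3 as written (C2H6(g) already on the product side): -84.7 kJ
eq. 4 as written (CO(g) already on the product side): -110.5 kJ
ΔH = (-1)·(-108.6) + (2)·(-74.8) + (1)·(-84.7) + (1)·(-110.5) = -236.2 kJ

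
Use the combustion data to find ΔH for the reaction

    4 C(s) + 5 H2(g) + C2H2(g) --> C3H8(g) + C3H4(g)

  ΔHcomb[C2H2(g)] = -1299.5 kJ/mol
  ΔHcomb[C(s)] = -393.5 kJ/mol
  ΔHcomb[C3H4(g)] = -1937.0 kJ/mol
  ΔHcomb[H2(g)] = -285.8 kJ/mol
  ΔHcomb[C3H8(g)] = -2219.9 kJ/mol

Using ΔH = Σ nΔHc°(reactants) − Σ nΔHc°(products):
= [4·(-393.5) + 5·(-285.8) + 1·(-1299.5)] − [1·(-2219.9) + 1·(-1937.0)]
= -145.6 kJ/mol

ΔH = -145.6 kJ/mol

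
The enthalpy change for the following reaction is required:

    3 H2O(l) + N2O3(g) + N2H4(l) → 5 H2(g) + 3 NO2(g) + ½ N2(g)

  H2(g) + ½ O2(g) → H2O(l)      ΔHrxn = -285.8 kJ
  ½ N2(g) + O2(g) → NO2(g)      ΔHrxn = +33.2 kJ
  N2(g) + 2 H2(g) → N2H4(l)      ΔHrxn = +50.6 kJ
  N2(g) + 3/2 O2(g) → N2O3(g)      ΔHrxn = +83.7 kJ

ΔHrxn = 822.7 kJ

equation 1 reversed and × 3: (-3)·(-285.8) = +857.4 kJ
equation 2 × 3: (3)·(+33.2) = +99.6 kJ
equation 3 reversed: -50.6 kJ
equation 4 reversed: -83.7 kJ
ΔHrxn = (+857.4) + (+99.6) + (-50.6) + (-83.7) = 822.7 kJ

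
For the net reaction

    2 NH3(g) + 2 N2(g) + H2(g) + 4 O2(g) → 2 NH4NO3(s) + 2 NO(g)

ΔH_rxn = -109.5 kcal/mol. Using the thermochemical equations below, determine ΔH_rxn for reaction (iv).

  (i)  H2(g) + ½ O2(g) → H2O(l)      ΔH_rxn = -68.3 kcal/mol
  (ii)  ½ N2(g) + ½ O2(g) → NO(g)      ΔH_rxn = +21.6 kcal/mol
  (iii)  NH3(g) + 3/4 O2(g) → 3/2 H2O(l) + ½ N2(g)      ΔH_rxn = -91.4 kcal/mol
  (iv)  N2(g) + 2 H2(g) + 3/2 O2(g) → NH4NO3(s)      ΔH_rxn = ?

ΔH_rxn = -87.4 kcal/mol

(i) reversed and × 3: (-3)·(-68.3) = +204.9 kcal/mol
(ii) × 2: (2)·(+21.6) = +43.2 kcal/mol
(iii) × 2: (2)·(-91.4) = -182.8 kcal/mol
(iv) × 2: contributes 2·x
-109.5 = (+204.9) + (+43.2) + (-182.8) + 2·x
x = (-109.5 − (+65.3)) / (2) = -87.4 kcal/mol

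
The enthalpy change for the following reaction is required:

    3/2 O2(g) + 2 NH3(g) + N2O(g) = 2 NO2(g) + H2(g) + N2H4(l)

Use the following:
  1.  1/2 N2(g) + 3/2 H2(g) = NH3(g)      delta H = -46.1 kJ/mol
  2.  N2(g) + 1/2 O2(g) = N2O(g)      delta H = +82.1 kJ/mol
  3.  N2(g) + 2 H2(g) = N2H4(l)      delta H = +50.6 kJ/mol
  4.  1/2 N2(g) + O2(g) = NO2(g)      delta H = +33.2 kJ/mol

delta H = 127.1 kJ/mol

eq. 1 reversed and × 2 (reverse to put NH3(g) on the reactant side; ×2 to match 2 NH3(g) in the target): (-2)·(-46.1) = +92.2 kJ/mol
eq. 2 reversed (reverse to put N2O(g) on the reactant side): -82.1 kJ/mol
eq. 3 as written (N2H4(l) already on the product side): +50.6 kJ/mol
eq. 4 × 2 (×2 to match 2 NO2(g) in the target): (2)·(+33.2) = +66.4 kJ/mol
delta H = (-2)·(-46.1) + (-1)·(+82.1) + (1)·(+50.6) + (2)·(+33.2) = 127.1 kJ/mol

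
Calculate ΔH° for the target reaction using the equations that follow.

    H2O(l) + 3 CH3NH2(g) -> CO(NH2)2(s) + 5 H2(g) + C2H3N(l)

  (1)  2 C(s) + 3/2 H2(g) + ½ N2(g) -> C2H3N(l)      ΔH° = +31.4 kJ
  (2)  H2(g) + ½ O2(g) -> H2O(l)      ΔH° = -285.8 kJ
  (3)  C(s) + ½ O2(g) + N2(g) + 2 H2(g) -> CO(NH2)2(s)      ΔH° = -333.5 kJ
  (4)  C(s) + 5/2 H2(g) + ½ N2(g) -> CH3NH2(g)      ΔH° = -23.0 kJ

ΔH° = 52.7 kJ

(1) as written: +31.4 kJ
(2) reversed: +285.8 kJ
(3) as written: -333.5 kJ
(4) reversed and × 3: (-3)·(-23.0) = +69.0 kJ
ΔH° = (+31.4) + (+285.8) + (-333.5) + (+69.0) = 52.7 kJ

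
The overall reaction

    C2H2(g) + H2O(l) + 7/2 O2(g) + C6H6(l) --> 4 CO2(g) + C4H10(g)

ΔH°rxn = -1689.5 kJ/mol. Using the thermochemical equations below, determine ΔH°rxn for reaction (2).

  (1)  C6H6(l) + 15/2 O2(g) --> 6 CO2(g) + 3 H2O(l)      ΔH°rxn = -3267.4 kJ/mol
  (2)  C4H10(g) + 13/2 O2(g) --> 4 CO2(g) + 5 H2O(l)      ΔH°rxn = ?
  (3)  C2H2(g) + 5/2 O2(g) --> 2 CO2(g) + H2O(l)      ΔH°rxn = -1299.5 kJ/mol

(1) as written: -3267.4 kJ/mol
(2) reversed: contributes −x
(3) as written: -1299.5 kJ/mol
-1689.5 = (-3267.4) + (-1299.5) − x
x = (-1689.5 − (-4566.9)) / (-1) = -2877.4 kJ/mol

ΔH°rxn = -2877.4 kJ/mol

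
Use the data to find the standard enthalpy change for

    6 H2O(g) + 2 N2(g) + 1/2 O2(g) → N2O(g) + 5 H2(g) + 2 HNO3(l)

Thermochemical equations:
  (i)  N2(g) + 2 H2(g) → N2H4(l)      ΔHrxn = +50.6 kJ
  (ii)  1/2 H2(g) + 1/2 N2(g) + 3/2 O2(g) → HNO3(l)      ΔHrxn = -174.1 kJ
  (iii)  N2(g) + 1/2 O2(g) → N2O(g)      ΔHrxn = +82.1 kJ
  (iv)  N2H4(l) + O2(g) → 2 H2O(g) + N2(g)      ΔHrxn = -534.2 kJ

(i) reversed and × 3: (-3)·(+50.6) = -151.8 kJ
(ii) × 2 (×2 to match 2 HNO3(l) in the target): (2)·(-174.1) = -348.2 kJ
(iii) as written (N2O(g) already on the product side): +82.1 kJ
(iv) reversed and × 3 (reverse to put H2O(g) on the reactant side; scale by 3 for the 6 H2O(g)): (-3)·(-534.2) = +1602.6 kJ
Combining the equations, ΔHrxn = (-151.8) + (-348.2) + (+82.1) + (+1602.6) = 1184.7 kJ

ΔHrxn = 1184.7 kJ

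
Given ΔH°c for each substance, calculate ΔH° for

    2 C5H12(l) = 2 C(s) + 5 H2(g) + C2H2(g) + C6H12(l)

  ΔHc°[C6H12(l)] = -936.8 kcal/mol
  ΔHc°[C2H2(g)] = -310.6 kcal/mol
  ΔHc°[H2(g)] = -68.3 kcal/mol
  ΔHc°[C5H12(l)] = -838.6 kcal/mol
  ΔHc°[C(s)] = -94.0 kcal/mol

Using ΔH = Σ nΔHc°(reactants) − Σ nΔHc°(products):
= [2·(-838.6)] − [2·(-94.0) + 5·(-68.3) + 1·(-310.6) + 1·(-936.8)]
= 99.7 kcal/mol

ΔH° = 99.7 kcal/mol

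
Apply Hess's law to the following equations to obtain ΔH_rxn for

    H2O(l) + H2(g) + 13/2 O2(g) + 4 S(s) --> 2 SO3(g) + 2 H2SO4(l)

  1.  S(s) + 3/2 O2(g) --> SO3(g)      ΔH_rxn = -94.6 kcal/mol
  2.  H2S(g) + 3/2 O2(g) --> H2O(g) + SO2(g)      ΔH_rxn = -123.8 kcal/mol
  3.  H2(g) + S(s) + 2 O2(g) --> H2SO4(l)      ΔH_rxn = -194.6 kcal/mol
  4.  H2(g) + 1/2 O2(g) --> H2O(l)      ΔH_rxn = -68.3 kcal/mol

ΔH_rxn = -510.1 kcal/mol

eq. 1 × 2: (2)·(-94.6) = -189.2 kcal/mol
eq. 2: not needed.
eq. 3 × 2: (2)·(-194.6) = -389.2 kcal/mol
eq. 4 reversed: +68.3 kcal/mol
Summing the manipulated equations, ΔH_rxn = (-189.2) + (-389.2) + (+68.3) = -510.1 kcal/mol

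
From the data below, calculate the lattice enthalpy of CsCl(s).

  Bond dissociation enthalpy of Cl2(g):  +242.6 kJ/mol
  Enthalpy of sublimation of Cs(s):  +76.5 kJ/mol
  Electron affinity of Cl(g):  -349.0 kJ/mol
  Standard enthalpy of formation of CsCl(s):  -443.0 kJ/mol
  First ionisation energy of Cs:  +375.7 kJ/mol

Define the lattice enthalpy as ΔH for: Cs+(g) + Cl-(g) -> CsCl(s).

ΔHf° = 1·ΔHsub + 1·(ΣIE) + 1/2·D(Cl2) + 1·EA + U
-443.0 = 1·(+76.5) + 1·(+375.7) + 1/2·(+242.6) + 1·(-349.0) + U
U = -443.0 − (+224.5) = -667.5 kJ/mol

U = -667.5 kJ/mol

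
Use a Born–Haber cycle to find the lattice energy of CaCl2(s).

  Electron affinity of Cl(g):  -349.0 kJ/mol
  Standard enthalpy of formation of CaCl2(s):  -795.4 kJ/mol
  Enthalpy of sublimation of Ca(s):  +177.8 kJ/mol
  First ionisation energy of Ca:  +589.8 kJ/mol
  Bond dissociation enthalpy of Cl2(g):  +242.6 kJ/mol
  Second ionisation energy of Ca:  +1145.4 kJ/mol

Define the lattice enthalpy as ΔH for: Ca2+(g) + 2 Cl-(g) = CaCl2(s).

ΔHf° = 1·ΔHsub + 1·(ΣIE) + 1·D(Cl2) + 2·EA + U
-795.4 = 1·(+177.8) + 1·(+1735.2) + 1·(+242.6) + 2·(-349.0) + U
U = -795.4 − (+1457.6) = -2253.0 kJ/mol

U = -2253.0 kJ/mol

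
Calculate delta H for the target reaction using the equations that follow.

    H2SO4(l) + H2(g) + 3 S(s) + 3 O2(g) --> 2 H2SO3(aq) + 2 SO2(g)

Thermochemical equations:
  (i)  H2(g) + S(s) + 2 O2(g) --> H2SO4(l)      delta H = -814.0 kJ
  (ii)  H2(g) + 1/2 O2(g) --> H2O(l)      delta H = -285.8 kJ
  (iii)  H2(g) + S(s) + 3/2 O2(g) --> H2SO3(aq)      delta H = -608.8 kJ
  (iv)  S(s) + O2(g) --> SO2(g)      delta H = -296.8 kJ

(i) reversed (H2SO4(l) must end up as a reactant): +814.0 kJ
(ii): not needed (H2O(l) appears nowhere else).
(iii) × 2 (scale by 2 for the 2 H2SO3(aq)): (2)·(-608.8) = -1217.6 kJ
(iv) × 2 (scale by 2 for the 2 SO2(g)): (2)·(-296.8) = -593.6 kJ
delta H = (+814.0) + (-1217.6) + (-593.6) = -997.2 kJ

delta H = -997.2 kJ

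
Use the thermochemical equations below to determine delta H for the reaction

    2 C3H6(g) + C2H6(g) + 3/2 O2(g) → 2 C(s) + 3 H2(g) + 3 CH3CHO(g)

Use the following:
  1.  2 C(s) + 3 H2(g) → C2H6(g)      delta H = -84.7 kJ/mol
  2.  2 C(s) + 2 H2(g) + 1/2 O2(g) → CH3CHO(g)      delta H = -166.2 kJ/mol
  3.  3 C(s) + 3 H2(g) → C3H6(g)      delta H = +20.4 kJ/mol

eq. 1 reversed: +84.7 kJ/mol
eq. 2 × 3: (3)·(-166.2) = -498.6 kJ/mol
eq. 3 reversed and × 2: (-2)·(+20.4) = -40.8 kJ/mol
Since enthalpy is a state function, delta H = (+84.7) + (-498.6) + (-40.8) = -454.7 kJ/mol

delta H = -454.7 kJ/mol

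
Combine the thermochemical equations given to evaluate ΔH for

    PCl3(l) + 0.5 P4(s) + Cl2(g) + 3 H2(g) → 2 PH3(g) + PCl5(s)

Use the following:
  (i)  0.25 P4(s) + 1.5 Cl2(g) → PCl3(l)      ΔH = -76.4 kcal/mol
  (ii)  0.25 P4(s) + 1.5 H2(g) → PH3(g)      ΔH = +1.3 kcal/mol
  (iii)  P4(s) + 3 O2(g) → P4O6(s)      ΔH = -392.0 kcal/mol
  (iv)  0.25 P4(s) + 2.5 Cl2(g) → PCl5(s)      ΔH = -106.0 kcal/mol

ΔH = -27.0 kcal/mol

(i) reversed (PCl3(l) must end up as a reactant): +76.4 kcal/mol
(ii) × 2 (×2 to match 2 PH3(g) in the target): (2)·(+1.3) = +2.6 kcal/mol
(iii): not needed (O2(g) appears nowhere else).
(iv) as written (PCl5(s) already on the product side): -106.0 kcal/mol
ΔH = (+76.4) + (+2.6) + (-106.0) = -27.0 kcal/mol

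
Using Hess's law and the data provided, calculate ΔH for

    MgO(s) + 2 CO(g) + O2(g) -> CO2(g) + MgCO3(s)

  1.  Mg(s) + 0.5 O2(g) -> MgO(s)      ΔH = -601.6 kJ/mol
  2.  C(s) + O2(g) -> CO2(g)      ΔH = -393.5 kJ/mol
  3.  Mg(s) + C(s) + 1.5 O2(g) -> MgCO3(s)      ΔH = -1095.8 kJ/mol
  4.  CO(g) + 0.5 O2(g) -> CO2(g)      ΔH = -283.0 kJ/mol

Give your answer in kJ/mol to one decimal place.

eq. 1 reversed (MgO(s) must end up as a reactant): +601.6 kJ/mol
eq. 2 reversed: +393.5 kJ/mol
eq. 3 as written (MgCO3(s) already on the product side): -1095.8 kJ/mol
eq. 4 × 2 (scale by 2 for the 2 CO(g)): (2)·(-283.0) = -566.0 kJ/mol
Since enthalpy is a state function, ΔH = (+601.6) + (+393.5) + (-1095.8) + (-566.0) = -666.7 kJ/mol

ΔH = -666.7 kJ/mol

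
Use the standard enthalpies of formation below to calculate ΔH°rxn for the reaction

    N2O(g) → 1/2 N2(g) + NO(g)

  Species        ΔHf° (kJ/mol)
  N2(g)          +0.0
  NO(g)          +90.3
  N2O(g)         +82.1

Products: 1/2·(+0.0) + 1·(+90.3) = +90.3
Reactants: 1·(+82.1) = +82.1
ΔH°rxn = (+90.3) − (+82.1) = 8.2 kJ/mol

ΔH°rxn = 8.2 kJ/mol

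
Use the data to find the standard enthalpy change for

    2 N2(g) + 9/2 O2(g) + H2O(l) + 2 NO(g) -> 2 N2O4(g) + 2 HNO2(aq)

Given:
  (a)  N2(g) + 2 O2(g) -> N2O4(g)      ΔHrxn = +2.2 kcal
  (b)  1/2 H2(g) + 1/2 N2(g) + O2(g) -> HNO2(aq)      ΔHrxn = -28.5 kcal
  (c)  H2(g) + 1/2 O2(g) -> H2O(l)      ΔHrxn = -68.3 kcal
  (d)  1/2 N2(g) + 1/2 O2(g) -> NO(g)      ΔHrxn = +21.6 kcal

(a) × 2 (scale by 2 for the 2 N2O4(g)): (2)·(+2.2) = +4.4 kcal
(b) × 2 (×2 to match 2 HNO2(aq) in the target): (2)·(-28.5) = -57.0 kcal
(c) reversed (reverse to put H2O(l) on the reactant side): +68.3 kcal
(d) reversed and × 2 (reverse to put NO(g) on the reactant side; scale by 2 for the 2 NO(g)): (-2)·(+21.6) = -43.2 kcal
Combining the equations, ΔHrxn = (+4.4) + (-57.0) + (+68.3) + (-43.2) = -27.5 kcal

ΔHrxn = -27.5 kcal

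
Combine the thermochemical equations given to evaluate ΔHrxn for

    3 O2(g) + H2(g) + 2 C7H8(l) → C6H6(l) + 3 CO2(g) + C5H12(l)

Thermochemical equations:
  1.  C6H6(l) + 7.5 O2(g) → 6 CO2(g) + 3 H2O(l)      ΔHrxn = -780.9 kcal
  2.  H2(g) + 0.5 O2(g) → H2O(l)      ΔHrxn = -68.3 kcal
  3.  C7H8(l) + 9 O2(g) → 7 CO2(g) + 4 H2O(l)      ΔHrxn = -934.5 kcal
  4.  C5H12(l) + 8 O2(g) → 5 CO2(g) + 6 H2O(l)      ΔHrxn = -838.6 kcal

ΔHrxn = -317.8 kcal

eq. 1 reversed (reverse to put C6H6(l) on the product side): +780.9 kcal
eq. 2 as written (H2(g) already on the reactant side): -68.3 kcal
eq. 3 × 2 (×2 to match 2 C7H8(l) in the target): (2)·(-934.5) = -1869.0 kcal
eq. 4 reversed (reverse to put C5H12(l) on the product side): +838.6 kcal
ΔHrxn = (+780.9) + (-68.3) + (-1869.0) + (+838.6) = -317.8 kcal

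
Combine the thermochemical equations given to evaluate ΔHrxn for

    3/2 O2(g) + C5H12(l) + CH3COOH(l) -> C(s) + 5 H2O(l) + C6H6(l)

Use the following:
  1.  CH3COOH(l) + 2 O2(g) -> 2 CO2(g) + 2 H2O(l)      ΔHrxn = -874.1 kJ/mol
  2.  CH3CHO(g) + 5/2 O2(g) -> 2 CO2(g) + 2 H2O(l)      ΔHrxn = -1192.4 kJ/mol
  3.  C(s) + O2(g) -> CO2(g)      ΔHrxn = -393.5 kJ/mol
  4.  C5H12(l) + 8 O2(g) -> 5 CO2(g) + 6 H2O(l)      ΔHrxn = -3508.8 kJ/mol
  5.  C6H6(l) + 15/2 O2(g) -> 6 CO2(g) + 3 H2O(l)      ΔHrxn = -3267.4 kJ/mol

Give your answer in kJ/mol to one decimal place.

ΔHrxn = -722.0 kJ/mol

eq. 1 as written (CH3COOH(l) already on the reactant side): -874.1 kJ/mol
eq. 2: not needed (CH3CHO(g) appears nowhere else).
eq. 3 reversed (C(s) must end up as a product): +393.5 kJ/mol
eq. 4 as written (C5H12(l) already on the reactant side): -3508.8 kJ/mol
eq. 5 reversed (C6H6(l) must end up as a product): +3267.4 kJ/mol
Summing the manipulated equations, ΔHrxn = (-874.1) + (+393.5) + (-3508.8) + (+3267.4) = -722.0 kJ/mol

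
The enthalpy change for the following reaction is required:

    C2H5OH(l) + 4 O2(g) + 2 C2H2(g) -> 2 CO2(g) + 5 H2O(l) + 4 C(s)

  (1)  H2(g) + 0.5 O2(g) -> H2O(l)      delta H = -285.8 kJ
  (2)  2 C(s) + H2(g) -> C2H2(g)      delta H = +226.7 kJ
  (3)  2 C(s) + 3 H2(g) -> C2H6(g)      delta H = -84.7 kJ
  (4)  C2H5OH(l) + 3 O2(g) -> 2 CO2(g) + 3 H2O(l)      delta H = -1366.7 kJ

(1) × 2: (2)·(-285.8) = -571.6 kJ
(2) reversed and × 2 (C2H2(g) must end up as a reactant; scale by 2 for the 2 C2H2(g)): (-2)·(+226.7) = -453.4 kJ
(3): not needed (C2H6(g) appears nowhere else).
(4) as written (C2H5OH(l) already on the reactant side): -1366.7 kJ
Combining the equations, delta H = (2)·(-285.8) + (-2)·(+226.7) + (1)·(-1366.7) = -2391.7 kJ

delta H = -2391.7 kJ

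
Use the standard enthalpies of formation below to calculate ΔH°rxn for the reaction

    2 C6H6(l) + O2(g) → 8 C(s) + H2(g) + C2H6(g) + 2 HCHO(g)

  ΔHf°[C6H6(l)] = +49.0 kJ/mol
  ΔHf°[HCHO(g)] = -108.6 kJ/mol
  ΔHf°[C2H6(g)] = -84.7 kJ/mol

Products: 8·(+0.0) + 1·(+0.0) + 1·(-84.7) + 2·(-108.6) = -301.9
Reactants: 2·(+49.0) + 1·(+0.0) = +98.0
ΔH°rxn = (-301.9) − (+98.0) = -399.9 kJ/mol

ΔH°rxn = -399.9 kJ/mol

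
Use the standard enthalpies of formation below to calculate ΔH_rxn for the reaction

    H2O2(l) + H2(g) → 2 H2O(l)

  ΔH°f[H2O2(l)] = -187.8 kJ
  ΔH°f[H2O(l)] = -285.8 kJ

ΔH_rxn = -383.8 kJ

Products: 2·(-285.8) = -571.6
Reactants: 1·(-187.8) + 1·(+0.0) = -187.8
ΔH_rxn = (-571.6) − (-187.8) = -383.8 kJ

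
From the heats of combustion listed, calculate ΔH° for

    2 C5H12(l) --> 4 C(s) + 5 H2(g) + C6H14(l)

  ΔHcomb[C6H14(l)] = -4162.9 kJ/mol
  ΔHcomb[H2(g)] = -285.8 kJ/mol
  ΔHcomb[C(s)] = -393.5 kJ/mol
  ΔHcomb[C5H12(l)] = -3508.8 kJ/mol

Using ΔH = Σ nΔHc°(reactants) − Σ nΔHc°(products):
= [2·(-3508.8)] − [4·(-393.5) + 5·(-285.8) + 1·(-4162.9)]
= 148.3 kJ/mol

ΔH° = 148.3 kJ/mol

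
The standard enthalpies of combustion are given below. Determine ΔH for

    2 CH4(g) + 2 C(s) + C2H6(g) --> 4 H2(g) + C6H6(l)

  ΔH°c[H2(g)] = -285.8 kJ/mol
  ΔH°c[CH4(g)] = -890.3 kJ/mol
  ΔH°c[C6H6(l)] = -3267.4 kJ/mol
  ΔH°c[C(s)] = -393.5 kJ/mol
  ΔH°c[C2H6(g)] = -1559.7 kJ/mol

With combustion enthalpies, reactants minus products:
= [2·(-890.3) + 2·(-393.5) + 1·(-1559.7)] − [4·(-285.8) + 1·(-3267.4)]
= 283.3 kJ/mol

ΔH = 283.3 kJ/mol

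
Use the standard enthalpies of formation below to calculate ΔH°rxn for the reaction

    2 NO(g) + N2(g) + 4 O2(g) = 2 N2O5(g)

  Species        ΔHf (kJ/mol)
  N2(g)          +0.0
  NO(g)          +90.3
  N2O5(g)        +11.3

ΔH°rxn = Σ nΔHf°(products) − Σ nΔHf°(reactants).
Products: 2·(+11.3) = +22.6
Reactants: 2·(+90.3) + 1·(+0.0) + 4·(+0.0) = +180.6
ΔH°rxn = (+22.6) − (+180.6) = -158.0 kJ/mol

ΔH°rxn = -158.0 kJ/mol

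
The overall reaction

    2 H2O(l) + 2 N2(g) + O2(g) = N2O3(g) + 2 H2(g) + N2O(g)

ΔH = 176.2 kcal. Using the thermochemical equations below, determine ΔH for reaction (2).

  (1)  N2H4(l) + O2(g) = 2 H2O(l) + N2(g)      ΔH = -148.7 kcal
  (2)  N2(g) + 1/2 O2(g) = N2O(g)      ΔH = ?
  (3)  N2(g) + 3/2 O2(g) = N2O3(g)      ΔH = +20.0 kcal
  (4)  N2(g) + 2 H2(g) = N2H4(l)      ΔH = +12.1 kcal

ΔH = 19.6 kcal

(1) reversed (reverse to put H2O(l) on the reactant side): +148.7 kcal
(2) as written (N2O(g) already on the product side): contributes x
(3) as written (N2O3(g) already on the product side): +20.0 kcal
(4) reversed (H2(g) must end up as a product): -12.1 kcal
+176.2 = (+148.7) + (+20.0) + (-12.1) + x
x = (+176.2 − (+156.6)) / (1) = 19.6 kcal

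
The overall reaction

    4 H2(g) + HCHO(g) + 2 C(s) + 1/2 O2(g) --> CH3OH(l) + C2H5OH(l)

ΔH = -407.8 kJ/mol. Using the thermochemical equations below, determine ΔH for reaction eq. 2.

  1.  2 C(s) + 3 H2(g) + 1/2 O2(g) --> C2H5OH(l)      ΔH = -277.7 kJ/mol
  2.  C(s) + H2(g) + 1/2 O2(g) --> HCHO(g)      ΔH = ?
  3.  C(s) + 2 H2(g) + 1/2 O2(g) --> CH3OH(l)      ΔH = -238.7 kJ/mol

eq. 1 as written: -277.7 kJ/mol
eq. 2 reversed: contributes −x
eq. 3 as written: -238.7 kJ/mol
-407.8 = (-277.7) + (-238.7) − x
x = (-407.8 − (-516.4)) / (-1) = -108.6 kJ/mol

ΔH = -108.6 kJ/mol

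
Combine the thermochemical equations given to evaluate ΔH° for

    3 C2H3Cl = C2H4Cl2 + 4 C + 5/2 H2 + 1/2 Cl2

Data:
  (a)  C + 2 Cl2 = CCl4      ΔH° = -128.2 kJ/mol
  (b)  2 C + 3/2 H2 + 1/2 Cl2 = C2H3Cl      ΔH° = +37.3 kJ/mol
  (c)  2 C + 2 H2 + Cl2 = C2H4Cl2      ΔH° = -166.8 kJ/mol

ΔH° = -278.7 kJ/mol

(a): not needed (CCl4 appears nowhere else).
(b) reversed and × 3 (reverse to put C2H3Cl on the reactant side; ×3 to match 3 C2H3Cl in the target): (-3)·(+37.3) = -111.9 kJ/mol
(c) as written (C2H4Cl2 already on the product side): -166.8 kJ/mol
ΔH° = (-111.9) + (-166.8) = -278.7 kJ/mol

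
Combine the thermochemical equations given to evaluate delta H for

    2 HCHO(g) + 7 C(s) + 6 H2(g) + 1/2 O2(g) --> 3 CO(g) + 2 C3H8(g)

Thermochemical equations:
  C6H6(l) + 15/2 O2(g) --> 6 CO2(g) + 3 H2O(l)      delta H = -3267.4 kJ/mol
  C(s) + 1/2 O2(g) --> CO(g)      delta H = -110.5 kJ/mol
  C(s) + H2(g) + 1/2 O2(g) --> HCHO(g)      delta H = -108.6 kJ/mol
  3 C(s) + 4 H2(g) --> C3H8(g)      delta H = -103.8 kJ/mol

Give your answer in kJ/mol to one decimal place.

delta H = -321.9 kJ/mol

equation 1: not needed (CO2(g) appears nowhere else).
equation 2 × 3 (×3 to match 3 CO(g) in the target): (3)·(-110.5) = -331.5 kJ/mol
equation 3 reversed and × 2 (HCHO(g) must end up as a reactant; scale by 2 for the 2 HCHO(g)): (-2)·(-108.6) = +217.2 kJ/mol
equation 4 × 2 (scale by 2 for the 2 C3H8(g)): (2)·(-103.8) = -207.6 kJ/mol
delta H = (3)·(-110.5) + (-2)·(-108.6) + (2)·(-103.8) = -321.9 kJ/mol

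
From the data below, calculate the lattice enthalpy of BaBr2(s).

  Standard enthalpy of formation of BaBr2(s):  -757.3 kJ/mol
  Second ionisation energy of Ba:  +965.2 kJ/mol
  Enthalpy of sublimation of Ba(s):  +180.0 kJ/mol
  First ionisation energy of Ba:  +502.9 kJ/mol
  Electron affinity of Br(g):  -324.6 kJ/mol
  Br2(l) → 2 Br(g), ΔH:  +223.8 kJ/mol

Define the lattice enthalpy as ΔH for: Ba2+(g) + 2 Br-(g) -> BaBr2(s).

U = -1980.0 kJ/mol

ΔHf° = 1·ΔHsub + 1·(ΣIE) + 1·D(Br2) + 2·EA + U
-757.3 = 1·(+180.0) + 1·(+1468.1) + 1·(+223.8) + 2·(-324.6) + U
U = -757.3 − (+1222.7) = -1980.0 kJ/mol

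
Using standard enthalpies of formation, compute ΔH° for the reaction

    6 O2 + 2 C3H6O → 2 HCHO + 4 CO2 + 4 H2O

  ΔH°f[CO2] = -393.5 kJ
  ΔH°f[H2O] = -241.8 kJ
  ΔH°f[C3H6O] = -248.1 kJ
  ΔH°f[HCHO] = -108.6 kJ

ΔH° = -2262.2 kJ

Products: 2·(-108.6) + 4·(-393.5) + 4·(-241.8) = -2758.4
Reactants: 6·(+0.0) + 2·(-248.1) = -496.2
ΔH° = (-2758.4) − (-496.2) = -2262.2 kJ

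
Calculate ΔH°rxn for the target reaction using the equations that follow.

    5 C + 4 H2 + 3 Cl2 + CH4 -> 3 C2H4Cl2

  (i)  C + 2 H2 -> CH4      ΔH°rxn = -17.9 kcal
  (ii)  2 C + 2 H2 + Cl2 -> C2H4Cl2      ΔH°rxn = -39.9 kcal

(i) reversed: +17.9 kcal
(ii) × 3: (3)·(-39.9) = -119.7 kcal
Since enthalpy is a state function, ΔH°rxn = (-1)·(-17.9) + (3)·(-39.9) = -101.8 kcal

ΔH°rxn = -101.8 kcal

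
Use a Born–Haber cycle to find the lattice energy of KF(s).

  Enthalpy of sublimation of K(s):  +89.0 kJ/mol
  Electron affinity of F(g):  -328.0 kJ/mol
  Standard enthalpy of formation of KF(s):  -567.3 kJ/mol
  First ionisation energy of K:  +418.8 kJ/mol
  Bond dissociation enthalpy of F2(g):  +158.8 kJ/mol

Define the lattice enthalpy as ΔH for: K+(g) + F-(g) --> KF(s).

ΔHf° = 1·ΔHsub + 1·(ΣIE) + 1/2·D(F2) + 1·EA + U
-567.3 = 1·(+89.0) + 1·(+418.8) + 1/2·(+158.8) + 1·(-328.0) + U
U = -567.3 − (+259.2) = -826.5 kJ/mol

U = -826.5 kJ/mol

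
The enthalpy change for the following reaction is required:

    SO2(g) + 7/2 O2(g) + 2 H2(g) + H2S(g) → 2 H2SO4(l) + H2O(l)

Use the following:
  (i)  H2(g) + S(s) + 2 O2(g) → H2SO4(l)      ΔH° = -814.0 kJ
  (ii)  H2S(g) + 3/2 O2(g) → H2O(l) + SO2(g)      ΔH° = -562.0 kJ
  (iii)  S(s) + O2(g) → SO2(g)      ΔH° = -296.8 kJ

(i) × 2: (2)·(-814.0) = -1628.0 kJ
(ii) as written: -562.0 kJ
(iii) reversed and × 2: (-2)·(-296.8) = +593.6 kJ
ΔH° = (-1628.0) + (-562.0) + (+593.6) = -1596.4 kJ

ΔH° = -1596.4 kJ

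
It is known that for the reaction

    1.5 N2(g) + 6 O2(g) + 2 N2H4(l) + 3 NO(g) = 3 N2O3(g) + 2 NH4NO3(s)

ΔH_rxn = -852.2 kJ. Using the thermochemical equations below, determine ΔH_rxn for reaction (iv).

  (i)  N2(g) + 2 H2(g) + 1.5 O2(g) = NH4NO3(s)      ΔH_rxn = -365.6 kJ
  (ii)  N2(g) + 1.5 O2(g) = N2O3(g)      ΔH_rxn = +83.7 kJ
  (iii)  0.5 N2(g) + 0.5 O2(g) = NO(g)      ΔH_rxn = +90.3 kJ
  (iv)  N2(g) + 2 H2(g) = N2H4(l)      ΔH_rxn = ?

(i) × 2 (scale by 2 for the 2 NH4NO3(s)): (2)·(-365.6) = -731.2 kJ
(ii) × 3 (×3 to match 3 N2O3(g) in the target): (3)·(+83.7) = +251.1 kJ
(iii) reversed and × 3 (reverse to put NO(g) on the reactant side; ×3 to match 3 NO(g) in the target): (-3)·(+90.3) = -270.9 kJ
(iv) reversed and × 2 (reverse to put N2H4(l) on the reactant side; ×2 to match 2 N2H4(l) in the target): contributes −2·x
-852.2 = (-731.2) + (+251.1) + (-270.9) − 2·x
x = (-852.2 − (-751.0)) / (-2) = 50.6 kJ

ΔH_rxn = 50.6 kJ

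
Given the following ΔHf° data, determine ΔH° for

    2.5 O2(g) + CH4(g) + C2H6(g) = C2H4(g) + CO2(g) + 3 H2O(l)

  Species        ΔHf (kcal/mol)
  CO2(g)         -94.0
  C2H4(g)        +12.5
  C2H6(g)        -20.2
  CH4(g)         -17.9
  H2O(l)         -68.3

ΔH°rxn = Σ nΔHf°(products) − Σ nΔHf°(reactants).
Products: 1·(+12.5) + 1·(-94.0) + 3·(-68.3) = -286.4
Reactants: 5/2·(+0.0) + 1·(-17.9) + 1·(-20.2) = -38.1
ΔH° = (-286.4) − (-38.1) = -248.3 kcal/mol

ΔH° = -248.3 kcal/mol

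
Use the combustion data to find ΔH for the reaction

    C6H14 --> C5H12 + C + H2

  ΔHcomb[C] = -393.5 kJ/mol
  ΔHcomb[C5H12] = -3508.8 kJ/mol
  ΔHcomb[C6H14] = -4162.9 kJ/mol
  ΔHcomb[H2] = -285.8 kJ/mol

Using ΔH = Σ nΔHc°(reactants) − Σ nΔHc°(products):
= [1·(-4162.9)] − [1·(-3508.8) + 1·(-393.5) + 1·(-285.8)]
= 25.2 kJ/mol

ΔH = 25.2 kJ/mol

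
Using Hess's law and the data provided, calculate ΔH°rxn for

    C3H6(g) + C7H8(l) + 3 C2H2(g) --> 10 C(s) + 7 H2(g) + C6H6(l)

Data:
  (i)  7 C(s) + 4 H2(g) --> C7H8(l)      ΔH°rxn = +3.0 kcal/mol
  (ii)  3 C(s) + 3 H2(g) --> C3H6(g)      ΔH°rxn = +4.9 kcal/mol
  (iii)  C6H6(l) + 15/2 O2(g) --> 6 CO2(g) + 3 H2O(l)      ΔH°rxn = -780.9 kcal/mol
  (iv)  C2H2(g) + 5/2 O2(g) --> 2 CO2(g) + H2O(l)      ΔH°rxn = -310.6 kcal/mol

(i) reversed: -3.0 kcal/mol
(ii) reversed: -4.9 kcal/mol
(iii) reversed: +780.9 kcal/mol
(iv) × 3: (3)·(-310.6) = -931.8 kcal/mol
Summing the manipulated equations, ΔH°rxn = (-1)·(+3.0) + (-1)·(+4.9) + (-1)·(-780.9) + (3)·(-310.6) = -158.8 kcal/mol

ΔH°rxn = -158.8 kcal/mol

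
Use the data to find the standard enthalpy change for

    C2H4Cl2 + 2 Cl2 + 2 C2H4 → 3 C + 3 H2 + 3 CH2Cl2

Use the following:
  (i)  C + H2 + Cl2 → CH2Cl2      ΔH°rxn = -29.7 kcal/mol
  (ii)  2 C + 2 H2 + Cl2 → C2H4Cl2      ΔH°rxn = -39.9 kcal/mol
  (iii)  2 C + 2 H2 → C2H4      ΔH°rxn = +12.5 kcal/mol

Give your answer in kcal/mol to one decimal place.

ΔH°rxn = -74.2 kcal/mol

(i) × 3 (×3 to match 3 CH2Cl2 in the target): (3)·(-29.7) = -89.1 kcal/mol
(ii) reversed (C2H4Cl2 must end up as a reactant): +39.9 kcal/mol
(iii) reversed and × 2 (reverse to put C2H4 on the reactant side; ×2 to match 2 C2H4 in the target): (-2)·(+12.5) = -25.0 kcal/mol
ΔH°rxn = (3)·(-29.7) + (-1)·(-39.9) + (-2)·(+12.5) = -74.2 kcal/mol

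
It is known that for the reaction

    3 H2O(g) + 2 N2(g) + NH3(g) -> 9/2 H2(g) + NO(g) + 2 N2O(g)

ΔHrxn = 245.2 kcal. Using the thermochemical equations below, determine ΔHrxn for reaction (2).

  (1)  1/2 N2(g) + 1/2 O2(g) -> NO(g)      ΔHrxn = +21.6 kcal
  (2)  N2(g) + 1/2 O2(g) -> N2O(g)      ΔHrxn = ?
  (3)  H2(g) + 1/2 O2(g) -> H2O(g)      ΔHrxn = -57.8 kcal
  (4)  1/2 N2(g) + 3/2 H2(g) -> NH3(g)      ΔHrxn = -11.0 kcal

(1) as written: +21.6 kcal
(2) × 2: contributes 2·x
(3) reversed and × 3: (-3)·(-57.8) = +173.4 kcal
(4) reversed: +11.0 kcal
+245.2 = (+21.6) + (+173.4) + (+11.0) + 2·x
x = (+245.2 − (+206.0)) / (2) = 19.6 kcal

ΔHrxn = 19.6 kcal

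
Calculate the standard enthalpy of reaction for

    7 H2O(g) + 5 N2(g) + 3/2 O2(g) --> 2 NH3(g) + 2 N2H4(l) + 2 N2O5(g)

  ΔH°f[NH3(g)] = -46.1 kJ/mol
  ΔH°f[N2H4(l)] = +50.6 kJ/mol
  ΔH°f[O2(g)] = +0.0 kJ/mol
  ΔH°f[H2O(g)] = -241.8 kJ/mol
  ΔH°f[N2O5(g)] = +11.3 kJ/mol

Products: 2·(-46.1) + 2·(+50.6) + 2·(+11.3) = +31.6
Reactants: 7·(-241.8) + 5·(+0.0) + 3/2·(+0.0) = -1692.6
ΔH_rxn = (+31.6) − (-1692.6) = 1724.2 kJ/mol

ΔH_rxn = 1724.2 kJ/mol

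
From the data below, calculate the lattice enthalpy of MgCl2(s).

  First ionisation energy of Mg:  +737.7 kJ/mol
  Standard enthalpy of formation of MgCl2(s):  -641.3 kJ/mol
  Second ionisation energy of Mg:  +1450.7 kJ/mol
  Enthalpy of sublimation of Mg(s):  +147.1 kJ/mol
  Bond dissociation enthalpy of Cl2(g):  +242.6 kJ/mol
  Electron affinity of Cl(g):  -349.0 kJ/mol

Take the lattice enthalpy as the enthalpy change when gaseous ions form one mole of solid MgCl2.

ΔHf° = 1·ΔHsub + 1·(ΣIE) + 1·D(Cl2) + 2·EA + U
-641.3 = 1·(+147.1) + 1·(+2188.4) + 1·(+242.6) + 2·(-349.0) + U
U = -641.3 − (+1880.1) = -2521.4 kJ/mol

U = -2521.4 kJ/mol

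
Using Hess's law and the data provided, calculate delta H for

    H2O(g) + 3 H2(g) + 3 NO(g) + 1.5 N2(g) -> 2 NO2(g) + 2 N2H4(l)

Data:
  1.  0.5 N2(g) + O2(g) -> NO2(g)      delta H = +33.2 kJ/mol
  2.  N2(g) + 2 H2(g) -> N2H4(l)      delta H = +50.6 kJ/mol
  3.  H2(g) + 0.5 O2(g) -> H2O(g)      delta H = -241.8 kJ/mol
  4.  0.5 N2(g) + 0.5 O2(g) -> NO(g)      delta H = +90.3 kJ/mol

delta H = 138.5 kJ/mol

eq. 1 × 2: (2)·(+33.2) = +66.4 kJ/mol
eq. 2 × 2: (2)·(+50.6) = +101.2 kJ/mol
eq. 3 reversed: +241.8 kJ/mol
eq. 4 reversed and × 3: (-3)·(+90.3) = -270.9 kJ/mol
Combining the equations, delta H = (+66.4) + (+101.2) + (+241.8) + (-270.9) = 138.5 kJ/mol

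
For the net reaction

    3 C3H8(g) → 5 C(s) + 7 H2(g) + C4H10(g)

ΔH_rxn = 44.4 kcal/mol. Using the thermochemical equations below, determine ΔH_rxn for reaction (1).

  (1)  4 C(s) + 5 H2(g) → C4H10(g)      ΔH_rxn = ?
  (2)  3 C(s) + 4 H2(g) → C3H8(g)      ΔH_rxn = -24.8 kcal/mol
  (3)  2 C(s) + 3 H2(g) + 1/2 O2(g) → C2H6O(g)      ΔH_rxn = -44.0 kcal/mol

(1) as written (C4H10(g) already on the product side): contributes x
(2) reversed and × 3 (reverse to put C3H8(g) on the reactant side; scale by 3 for the 3 C3H8(g)): (-3)·(-24.8) = +74.4 kcal/mol
(3): not needed (O2(g) appears nowhere else).
+44.4 = (+74.4) + x
x = (+44.4 − (+74.4)) / (1) = -30.0 kcal/mol

ΔH_rxn = -30.0 kcal/mol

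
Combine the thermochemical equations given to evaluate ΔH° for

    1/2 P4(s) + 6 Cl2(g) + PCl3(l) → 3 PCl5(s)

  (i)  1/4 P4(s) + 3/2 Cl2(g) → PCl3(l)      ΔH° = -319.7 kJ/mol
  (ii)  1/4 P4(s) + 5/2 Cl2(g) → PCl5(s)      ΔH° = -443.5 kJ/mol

ΔH° = -1010.8 kJ/mol

(i) reversed: +319.7 kJ/mol
(ii) × 3: (3)·(-443.5) = -1330.5 kJ/mol
ΔH° = (+319.7) + (-1330.5) = -1010.8 kJ/mol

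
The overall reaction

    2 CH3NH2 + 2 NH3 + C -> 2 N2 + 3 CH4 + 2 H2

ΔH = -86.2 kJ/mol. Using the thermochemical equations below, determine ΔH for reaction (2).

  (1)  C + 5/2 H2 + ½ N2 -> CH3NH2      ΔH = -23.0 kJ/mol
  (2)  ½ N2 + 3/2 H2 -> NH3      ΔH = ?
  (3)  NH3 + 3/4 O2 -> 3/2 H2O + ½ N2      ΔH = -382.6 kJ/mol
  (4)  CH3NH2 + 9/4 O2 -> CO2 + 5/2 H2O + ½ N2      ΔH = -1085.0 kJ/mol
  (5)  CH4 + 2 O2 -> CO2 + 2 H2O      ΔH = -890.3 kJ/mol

(1) as written (C already on the reactant side): -23.0 kJ/mol
(2) reversed and × 3: contributes −3·x
(3) reversed: +382.6 kJ/mol
(4) × 3: (3)·(-1085.0) = -3255.0 kJ/mol
(5) reversed and × 3 (CH4 must end up as a product; ×3 to match 3 CH4 in the target): (-3)·(-890.3) = +2670.9 kJ/mol
-86.2 = (-23.0) + (+382.6) + (-3255.0) + (+2670.9) − 3·x
x = (-86.2 − (-224.5)) / (-3) = -46.1 kJ/mol

ΔH = -46.1 kJ/mol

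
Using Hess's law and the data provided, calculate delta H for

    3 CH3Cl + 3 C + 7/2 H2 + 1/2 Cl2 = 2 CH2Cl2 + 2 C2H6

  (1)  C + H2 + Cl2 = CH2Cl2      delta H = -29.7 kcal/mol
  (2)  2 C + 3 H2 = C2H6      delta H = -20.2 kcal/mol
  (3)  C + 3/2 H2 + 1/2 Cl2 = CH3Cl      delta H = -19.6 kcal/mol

delta H = -41.0 kcal/mol

(1) × 2 (scale by 2 for the 2 CH2Cl2): (2)·(-29.7) = -59.4 kcal/mol
(2) × 2 (×2 to match 2 C2H6 in the target): (2)·(-20.2) = -40.4 kcal/mol
(3) reversed and × 3 (reverse to put CH3Cl on the reactant side; ×3 to match 3 CH3Cl in the target): (-3)·(-19.6) = +58.8 kcal/mol
Since enthalpy is a state function, delta H = (-59.4) + (-40.4) + (+58.8) = -41.0 kcal/mol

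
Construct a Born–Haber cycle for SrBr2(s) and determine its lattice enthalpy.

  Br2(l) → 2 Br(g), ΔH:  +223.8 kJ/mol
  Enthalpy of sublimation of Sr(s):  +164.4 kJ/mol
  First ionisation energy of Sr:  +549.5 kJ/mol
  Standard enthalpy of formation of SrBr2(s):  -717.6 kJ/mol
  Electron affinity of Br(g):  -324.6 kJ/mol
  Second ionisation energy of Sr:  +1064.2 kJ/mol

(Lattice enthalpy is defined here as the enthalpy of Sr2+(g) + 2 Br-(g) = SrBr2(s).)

ΔHf° = 1·ΔHsub + 1·(ΣIE) + 1·D(Br2) + 2·EA + U
-717.6 = 1·(+164.4) + 1·(+1613.7) + 1·(+223.8) + 2·(-324.6) + U
U = -717.6 − (+1352.7) = -2070.3 kJ/mol

U = -2070.3 kJ/mol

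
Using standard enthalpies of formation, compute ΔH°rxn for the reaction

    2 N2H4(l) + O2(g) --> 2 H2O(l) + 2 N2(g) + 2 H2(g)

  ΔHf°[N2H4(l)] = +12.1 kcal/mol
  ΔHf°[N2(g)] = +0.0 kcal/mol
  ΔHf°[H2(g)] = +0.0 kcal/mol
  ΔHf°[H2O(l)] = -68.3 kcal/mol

ΔH°rxn = -160.8 kcal/mol

Products: 2·(-68.3) + 2·(+0.0) + 2·(+0.0) = -136.6
Reactants: 2·(+12.1) + 1·(+0.0) = +24.2
ΔH°rxn = (-136.6) − (+24.2) = -160.8 kcal/mol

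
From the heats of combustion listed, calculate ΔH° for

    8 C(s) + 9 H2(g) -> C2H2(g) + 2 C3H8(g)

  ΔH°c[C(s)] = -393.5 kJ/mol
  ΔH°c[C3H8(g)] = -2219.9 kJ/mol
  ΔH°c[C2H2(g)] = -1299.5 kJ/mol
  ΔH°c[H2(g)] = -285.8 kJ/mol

ΔH° = 19.1 kJ/mol

Using ΔH = Σ nΔHc°(reactants) − Σ nΔHc°(products):
= [8·(-393.5) + 9·(-285.8)] − [1·(-1299.5) + 2·(-2219.9)]
= 19.1 kJ/mol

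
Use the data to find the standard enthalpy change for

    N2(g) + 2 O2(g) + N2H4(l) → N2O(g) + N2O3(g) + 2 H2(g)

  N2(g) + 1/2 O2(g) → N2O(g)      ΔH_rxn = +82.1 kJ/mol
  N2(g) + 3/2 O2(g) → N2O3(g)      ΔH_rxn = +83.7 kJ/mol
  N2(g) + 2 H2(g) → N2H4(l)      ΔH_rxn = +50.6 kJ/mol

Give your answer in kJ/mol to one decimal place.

equation 1 as written (N2O(g) already on the product side): +82.1 kJ/mol
equation 2 as written (N2O3(g) already on the product side): +83.7 kJ/mol
equation 3 reversed (N2H4(l) must end up as a reactant): -50.6 kJ/mol
By Hess's law, ΔH_rxn = (1)·(+82.1) + (1)·(+83.7) + (-1)·(+50.6) = 115.2 kJ/mol

ΔH_rxn = 115.2 kJ/mol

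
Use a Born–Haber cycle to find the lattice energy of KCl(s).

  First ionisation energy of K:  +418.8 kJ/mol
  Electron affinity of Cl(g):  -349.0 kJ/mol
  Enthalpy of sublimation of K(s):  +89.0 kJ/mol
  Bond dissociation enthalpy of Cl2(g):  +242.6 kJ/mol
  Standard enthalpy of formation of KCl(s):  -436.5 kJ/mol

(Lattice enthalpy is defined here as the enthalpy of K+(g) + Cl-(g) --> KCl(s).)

ΔHf° = 1·ΔHsub + 1·(ΣIE) + 1/2·D(Cl2) + 1·EA + U
-436.5 = 1·(+89.0) + 1·(+418.8) + 1/2·(+242.6) + 1·(-349.0) + U
U = -436.5 − (+280.1) = -716.6 kJ/mol

U = -716.6 kJ/mol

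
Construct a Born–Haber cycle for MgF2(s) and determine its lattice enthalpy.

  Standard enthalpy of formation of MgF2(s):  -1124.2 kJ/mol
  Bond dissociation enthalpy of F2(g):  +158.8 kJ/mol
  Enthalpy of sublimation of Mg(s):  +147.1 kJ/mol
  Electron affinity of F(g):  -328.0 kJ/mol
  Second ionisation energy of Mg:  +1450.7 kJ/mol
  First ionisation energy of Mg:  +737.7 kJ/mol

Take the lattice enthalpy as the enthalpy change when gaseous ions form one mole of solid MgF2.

ΔHf° = 1·ΔHsub + 1·(ΣIE) + 1·D(F2) + 2·EA + U
-1124.2 = 1·(+147.1) + 1·(+2188.4) + 1·(+158.8) + 2·(-328.0) + U
U = -1124.2 − (+1838.3) = -2962.5 kJ/mol

U = -2962.5 kJ/mol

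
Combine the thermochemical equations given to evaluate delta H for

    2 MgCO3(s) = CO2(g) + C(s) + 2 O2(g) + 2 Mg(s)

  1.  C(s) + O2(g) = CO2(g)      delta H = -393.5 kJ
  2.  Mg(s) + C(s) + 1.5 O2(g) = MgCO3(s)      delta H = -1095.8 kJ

delta H = 1798.1 kJ

eq. 1 as written (CO2(g) already on the product side): -393.5 kJ
eq. 2 reversed and × 2 (MgCO3(s) must end up as a reactant; scale by 2 for the 2 MgCO3(s)): (-2)·(-1095.8) = +2191.6 kJ
Since enthalpy is a state function, delta H = (1)·(-393.5) + (-2)·(-1095.8) = 1798.1 kJ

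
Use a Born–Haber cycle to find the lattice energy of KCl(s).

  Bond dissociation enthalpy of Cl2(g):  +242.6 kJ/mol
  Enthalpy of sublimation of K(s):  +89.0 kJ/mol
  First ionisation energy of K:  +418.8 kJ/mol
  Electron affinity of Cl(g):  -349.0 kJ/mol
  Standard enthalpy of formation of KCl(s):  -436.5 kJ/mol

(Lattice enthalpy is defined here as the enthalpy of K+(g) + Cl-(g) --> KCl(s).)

ΔHf° = 1·ΔHsub + 1·(ΣIE) + 1/2·D(Cl2) + 1·EA + U
-436.5 = 1·(+89.0) + 1·(+418.8) + 1/2·(+242.6) + 1·(-349.0) + U
U = -436.5 − (+280.1) = -716.6 kJ/mol

U = -716.6 kJ/mol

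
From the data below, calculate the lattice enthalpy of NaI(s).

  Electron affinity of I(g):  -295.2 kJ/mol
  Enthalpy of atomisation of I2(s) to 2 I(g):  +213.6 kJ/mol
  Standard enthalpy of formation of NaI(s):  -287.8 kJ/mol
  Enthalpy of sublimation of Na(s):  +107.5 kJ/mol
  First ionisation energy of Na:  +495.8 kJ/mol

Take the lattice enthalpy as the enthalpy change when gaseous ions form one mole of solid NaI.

U = -702.7 kJ/mol

ΔHf° = 1·ΔHsub + 1·(ΣIE) + 1/2·D(I2) + 1·EA + U
-287.8 = 1·(+107.5) + 1·(+495.8) + 1/2·(+213.6) + 1·(-295.2) + U
U = -287.8 − (+414.9) = -702.7 kJ/mol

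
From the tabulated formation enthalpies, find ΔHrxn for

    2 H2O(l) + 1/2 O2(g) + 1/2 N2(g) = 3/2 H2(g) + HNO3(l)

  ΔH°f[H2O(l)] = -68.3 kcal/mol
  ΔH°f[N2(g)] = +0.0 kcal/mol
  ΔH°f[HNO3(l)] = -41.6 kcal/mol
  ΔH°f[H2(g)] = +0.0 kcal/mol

ΔHrxn = 95.0 kcal/mol

Products: 3/2·(+0.0) + 1·(-41.6) = -41.6
Reactants: 2·(-68.3) + 1/2·(+0.0) + 1/2·(+0.0) = -136.6
ΔHrxn = (-41.6) − (-136.6) = 95.0 kcal/mol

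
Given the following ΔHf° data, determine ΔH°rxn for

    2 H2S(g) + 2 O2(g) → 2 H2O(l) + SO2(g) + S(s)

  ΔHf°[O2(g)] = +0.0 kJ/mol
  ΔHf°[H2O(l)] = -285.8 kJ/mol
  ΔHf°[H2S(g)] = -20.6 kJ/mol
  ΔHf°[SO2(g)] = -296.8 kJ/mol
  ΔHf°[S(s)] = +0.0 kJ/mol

ΔH°rxn = -827.2 kJ/mol

ΔH°rxn = Σ nΔHf°(products) − Σ nΔHf°(reactants).
Products: 2·(-285.8) + 1·(-296.8) + 1·(+0.0) = -868.4
Reactants: 2·(-20.6) + 2·(+0.0) = -41.2
ΔH°rxn = (-868.4) − (-41.2) = -827.2 kJ/mol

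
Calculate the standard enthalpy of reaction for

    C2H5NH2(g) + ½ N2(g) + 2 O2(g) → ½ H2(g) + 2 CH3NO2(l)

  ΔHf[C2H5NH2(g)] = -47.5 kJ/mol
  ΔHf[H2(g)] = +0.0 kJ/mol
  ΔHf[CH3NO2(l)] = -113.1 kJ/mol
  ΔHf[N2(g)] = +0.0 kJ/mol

ΔH°rxn = Σ nΔHf°(products) − Σ nΔHf°(reactants).
Products: 1/2·(+0.0) + 2·(-113.1) = -226.2
Reactants: 1·(-47.5) + 1/2·(+0.0) + 2·(+0.0) = -47.5
ΔH° = (-226.2) − (-47.5) = -178.7 kJ/mol

ΔH° = -178.7 kJ/mol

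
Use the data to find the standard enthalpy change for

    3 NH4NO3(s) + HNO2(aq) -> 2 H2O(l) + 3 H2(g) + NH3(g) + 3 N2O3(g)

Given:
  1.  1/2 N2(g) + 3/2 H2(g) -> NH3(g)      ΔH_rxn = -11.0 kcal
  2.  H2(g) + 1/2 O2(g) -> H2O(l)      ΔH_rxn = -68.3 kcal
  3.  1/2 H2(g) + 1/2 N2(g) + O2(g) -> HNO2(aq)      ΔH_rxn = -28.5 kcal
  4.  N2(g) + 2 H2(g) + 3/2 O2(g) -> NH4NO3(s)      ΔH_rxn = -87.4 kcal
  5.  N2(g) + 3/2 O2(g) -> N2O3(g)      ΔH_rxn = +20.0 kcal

ΔH_rxn = 203.1 kcal

eq. 1 as written (NH3(g) already on the product side): -11.0 kcal
eq. 2 × 2 (×2 to match 2 H2O(l) in the target): (2)·(-68.3) = -136.6 kcal
eq. 3 reversed (HNO2(aq) must end up as a reactant): +28.5 kcal
eq. 4 reversed and × 3 (NH4NO3(s) must end up as a reactant; ×3 to match 3 NH4NO3(s) in the target): (-3)·(-87.4) = +262.2 kcal
eq. 5 × 3 (×3 to match 3 N2O3(g) in the target): (3)·(+20.0) = +60.0 kcal
ΔH_rxn = (1)·(-11.0) + (2)·(-68.3) + (-1)·(-28.5) + (-3)·(-87.4) + (3)·(+20.0) = 203.1 kcal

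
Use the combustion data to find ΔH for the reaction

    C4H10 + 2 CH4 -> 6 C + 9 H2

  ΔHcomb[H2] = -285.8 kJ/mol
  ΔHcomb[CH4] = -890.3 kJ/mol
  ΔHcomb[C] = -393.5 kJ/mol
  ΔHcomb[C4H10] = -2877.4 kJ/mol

ΔH = 275.2 kJ/mol

With combustion enthalpies, reactants minus products:
= [1·(-2877.4) + 2·(-890.3)] − [6·(-393.5) + 9·(-285.8)]
= 275.2 kJ/mol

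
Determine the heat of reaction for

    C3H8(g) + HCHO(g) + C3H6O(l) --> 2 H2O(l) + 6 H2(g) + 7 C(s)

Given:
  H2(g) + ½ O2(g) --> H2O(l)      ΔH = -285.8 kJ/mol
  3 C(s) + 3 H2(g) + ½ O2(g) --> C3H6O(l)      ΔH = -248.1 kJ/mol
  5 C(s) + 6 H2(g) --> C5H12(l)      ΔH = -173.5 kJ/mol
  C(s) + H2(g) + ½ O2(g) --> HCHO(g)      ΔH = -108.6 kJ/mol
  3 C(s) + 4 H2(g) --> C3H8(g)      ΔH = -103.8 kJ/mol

ΔH = -111.1 kJ/mol

equation 1 × 2 (×2 to match 2 H2O(l) in the target): (2)·(-285.8) = -571.6 kJ/mol
equation 2 reversed (C3H6O(l) must end up as a reactant): +248.1 kJ/mol
equation 3: not needed (C5H12(l) appears nowhere else).
equation 4 reversed (reverse to put HCHO(g) on the reactant side): +108.6 kJ/mol
equation 5 reversed (reverse to put C3H8(g) on the reactant side): +103.8 kJ/mol
Since enthalpy is a state function, ΔH = (2)·(-285.8) + (-1)·(-248.1) + (-1)·(-108.6) + (-1)·(-103.8) = -111.1 kJ/mol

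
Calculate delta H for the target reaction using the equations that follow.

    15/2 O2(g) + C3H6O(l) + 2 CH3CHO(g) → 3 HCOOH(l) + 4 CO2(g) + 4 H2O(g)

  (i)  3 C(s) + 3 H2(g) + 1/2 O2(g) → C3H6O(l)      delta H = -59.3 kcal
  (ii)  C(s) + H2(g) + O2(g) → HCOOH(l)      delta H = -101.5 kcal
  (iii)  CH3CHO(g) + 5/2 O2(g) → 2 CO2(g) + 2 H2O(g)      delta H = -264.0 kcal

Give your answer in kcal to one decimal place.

(i) reversed: +59.3 kcal
(ii) × 3: (3)·(-101.5) = -304.5 kcal
(iii) × 2: (2)·(-264.0) = -528.0 kcal
Since enthalpy is a state function, delta H = (-1)·(-59.3) + (3)·(-101.5) + (2)·(-264.0) = -773.2 kcal

delta H = -773.2 kcal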